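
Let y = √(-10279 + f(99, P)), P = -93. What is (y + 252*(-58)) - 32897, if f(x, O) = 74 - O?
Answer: -47513 + 8*I*√158 ≈ -47513.0 + 100.56*I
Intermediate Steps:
y = 8*I*√158 (y = √(-10279 + (74 - 1*(-93))) = √(-10279 + (74 + 93)) = √(-10279 + 167) = √(-10112) = 8*I*√158 ≈ 100.56*I)
(y + 252*(-58)) - 32897 = (8*I*√158 + 252*(-58)) - 32897 = (8*I*√158 - 14616) - 32897 = (-14616 + 8*I*√158) - 32897 = -47513 + 8*I*√158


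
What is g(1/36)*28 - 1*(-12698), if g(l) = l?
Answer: 114289/9 ≈ 12699.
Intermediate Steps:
g(1/36)*28 - 1*(-12698) = (1/36)*28 - 1*(-12698) = (1*(1/36))*28 + 12698 = (1/36)*28 + 12698 = 7/9 + 12698 = 114289/9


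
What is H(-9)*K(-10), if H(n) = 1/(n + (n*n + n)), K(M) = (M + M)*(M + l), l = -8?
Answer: 40/7 ≈ 5.7143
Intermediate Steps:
K(M) = 2*M*(-8 + M) (K(M) = (M + M)*(M - 8) = (2*M)*(-8 + M) = 2*M*(-8 + M))
H(n) = 1/(n**2 + 2*n) (H(n) = 1/(n + (n**2 + n)) = 1/(n + (n + n**2)) = 1/(n**2 + 2*n))
H(-9)*K(-10) = (1/((-9)*(2 - 9)))*(2*(-10)*(-8 - 10)) = (-1/9/(-7))*(2*(-10)*(-18)) = -1/9*(-1/7)*360 = (1/63)*360 = 40/7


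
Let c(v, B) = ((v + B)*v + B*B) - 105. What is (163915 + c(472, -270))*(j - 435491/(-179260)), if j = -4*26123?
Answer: -3109818602825583/89630 ≈ -3.4696e+10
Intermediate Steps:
j = -104492
c(v, B) = -105 + B² + v*(B + v) (c(v, B) = ((B + v)*v + B²) - 105 = (v*(B + v) + B²) - 105 = (B² + v*(B + v)) - 105 = -105 + B² + v*(B + v))
(163915 + c(472, -270))*(j - 435491/(-179260)) = (163915 + (-105 + (-270)² + 472² - 270*472))*(-104492 - 435491/(-179260)) = (163915 + (-105 + 72900 + 222784 - 127440))*(-104492 - 435491*(-1/179260)) = (163915 + 168139)*(-104492 + 435491/179260) = 332054*(-18730800429/179260) = -3109818602825583/89630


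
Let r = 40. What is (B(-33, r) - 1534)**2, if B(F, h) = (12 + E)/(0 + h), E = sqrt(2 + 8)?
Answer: (61348 - sqrt(10))**2/1600 ≈ 2.3520e+6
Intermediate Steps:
E = sqrt(10) ≈ 3.1623
B(F, h) = (12 + sqrt(10))/h (B(F, h) = (12 + sqrt(10))/(0 + h) = (12 + sqrt(10))/h)
(B(-33, r) - 1534)**2 = ((12 + sqrt(10))/40 - 1534)**2 = ((3/10 + sqrt(10)/40) - 1534)**2 = (-15337/10 + sqrt(10)/40)**2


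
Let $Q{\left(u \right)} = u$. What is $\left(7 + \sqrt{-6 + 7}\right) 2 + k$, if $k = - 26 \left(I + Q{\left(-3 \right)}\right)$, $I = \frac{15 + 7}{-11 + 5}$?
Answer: $\frac{568}{3} \approx 189.33$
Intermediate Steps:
$I = - \frac{11}{3}$ ($I = \frac{22}{-6} = 22 \left(- \frac{1}{6}\right) = - \frac{11}{3} \approx -3.6667$)
$k = \frac{520}{3}$ ($k = - 26 \left(- \frac{11}{3} - 3\right) = \left(-26\right) \left(- \frac{20}{3}\right) = \frac{520}{3} \approx 173.33$)
$\left(7 + \sqrt{-6 + 7}\right) 2 + k = \left(7 + \sqrt{-6 + 7}\right) 2 + \frac{520}{3} = \left(7 + \sqrt{1}\right) 2 + \frac{520}{3} = \left(7 + 1\right) 2 + \frac{520}{3} = 8 \cdot 2 + \frac{520}{3} = 16 + \frac{520}{3} = \frac{568}{3}$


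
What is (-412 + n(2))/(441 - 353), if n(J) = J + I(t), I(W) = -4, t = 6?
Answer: -207/44 ≈ -4.7045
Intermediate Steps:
n(J) = -4 + J (n(J) = J - 4 = -4 + J)
(-412 + n(2))/(441 - 353) = (-412 + (-4 + 2))/(441 - 353) = (-412 - 2)/88 = -414*1/88 = -207/44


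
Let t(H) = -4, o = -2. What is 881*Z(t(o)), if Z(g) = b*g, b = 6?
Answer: -21144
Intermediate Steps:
Z(g) = 6*g
881*Z(t(o)) = 881*(6*(-4)) = 881*(-24) = -21144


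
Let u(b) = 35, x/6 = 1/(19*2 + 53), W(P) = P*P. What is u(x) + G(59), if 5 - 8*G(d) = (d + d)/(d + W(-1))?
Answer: 8491/240 ≈ 35.379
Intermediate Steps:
W(P) = P²
G(d) = 5/8 - d/(4*(1 + d)) (G(d) = 5/8 - (d + d)/(8*(d + (-1)²)) = 5/8 - 2*d/(8*(d + 1)) = 5/8 - 2*d/(8*(1 + d)) = 5/8 - d/(4*(1 + d)))
x = 6/91 (x = 6/(19*2 + 53) = 6/(38 + 53) = 6/91 ≈ 0.065934)
u(x) + G(59) = 35 + (5 + 3*59)/(8*(1 + 59)) = 35 + (⅛)*(5 + 177)/60 = 35 + (⅛)*(1/60)*182 = 35 + 91/240 = 8491/240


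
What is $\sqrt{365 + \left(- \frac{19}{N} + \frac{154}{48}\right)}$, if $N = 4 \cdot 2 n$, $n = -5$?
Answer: $\frac{\sqrt{331815}}{30} \approx 19.201$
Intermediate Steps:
$N = -40$ ($N = 4 \cdot 2 \left(-5\right) = 8 \left(-5\right) = -40$)
$\sqrt{365 + \left(- \frac{19}{N} + \frac{154}{48}\right)} = \sqrt{365 + \left(- \frac{19}{-40} + \frac{154}{48}\right)} = \sqrt{365 + \left(\left(-19\right) \left(- \frac{1}{40}\right) + 154 \cdot \frac{1}{48}\right)} = \sqrt{365 + \left(\frac{19}{40} + \frac{77}{24}\right)} = \sqrt{365 + \frac{221}{60}} = \sqrt{\frac{22121}{60}} = \frac{\sqrt{331815}}{30}$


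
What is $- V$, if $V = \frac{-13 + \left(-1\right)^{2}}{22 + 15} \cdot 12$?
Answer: $\frac{144}{37} \approx 3.8919$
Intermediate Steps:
$V = - \frac{144}{37}$ ($V = \frac{-13 + 1}{37} \cdot 12 = \left(-12\right) \frac{1}{37} \cdot 12 = \left(- \frac{12}{37}\right) 12 = - \frac{144}{37} \approx -3.8919$)
$- V = \left(-1\right) \left(- \frac{144}{37}\right) = \frac{144}{37}$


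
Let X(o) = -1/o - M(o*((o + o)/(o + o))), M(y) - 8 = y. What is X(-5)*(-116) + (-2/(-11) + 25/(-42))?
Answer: 749333/2310 ≈ 324.39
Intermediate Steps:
M(y) = 8 + y
X(o) = -8 - o - 1/o (X(o) = -1/o - (8 + o*((o + o)/(o + o))) = -1/o - (8 + o*((2*o)/((2*o)))) = -1/o - (8 + o*((2*o)*(1/(2*o)))) = -1/o - (8 + o*1) = -1/o - (8 + o) = -1/o + (-8 - o) = -8 - o - 1/o)
X(-5)*(-116) + (-2/(-11) + 25/(-42)) = (-8 - 1*(-5) - 1/(-5))*(-116) + (-2/(-11) + 25/(-42)) = (-8 + 5 - 1*(-1/5))*(-116) + (-2*(-1/11) + 25*(-1/42)) = (-8 + 5 + 1/5)*(-116) + (2/11 - 25/42) = -14/5*(-116) - 191/462 = 1624/5 - 191/462 = 749333/2310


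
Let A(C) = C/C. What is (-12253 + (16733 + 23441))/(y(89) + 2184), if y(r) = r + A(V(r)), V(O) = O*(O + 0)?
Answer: 9307/758 ≈ 12.278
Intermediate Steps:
V(O) = O**2 (V(O) = O*O = O**2)
A(C) = 1
y(r) = 1 + r (y(r) = r + 1 = 1 + r)
(-12253 + (16733 + 23441))/(y(89) + 2184) = (-12253 + (16733 + 23441))/((1 + 89) + 2184) = (-12253 + 40174)/(90 + 2184) = 27921/2274 = 27921*(1/2274) = 9307/758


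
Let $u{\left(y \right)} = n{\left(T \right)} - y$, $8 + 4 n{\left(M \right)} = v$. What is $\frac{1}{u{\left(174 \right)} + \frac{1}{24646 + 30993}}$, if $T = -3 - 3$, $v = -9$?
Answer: $- \frac{222556}{39670603} \approx -0.0056101$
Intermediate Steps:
$T = -6$
$n{\left(M \right)} = - \frac{17}{4}$ ($n{\left(M \right)} = -2 + \frac{1}{4} \left(-9\right) = -2 - \frac{9}{4} = - \frac{17}{4}$)
$u{\left(y \right)} = - \frac{17}{4} - y$
$\frac{1}{u{\left(174 \right)} + \frac{1}{24646 + 30993}} = \frac{1}{\left(- \frac{17}{4} - 174\right) + \frac{1}{24646 + 30993}} = \frac{1}{\left(- \frac{17}{4} - 174\right) + \frac{1}{55639}} = \frac{1}{- \frac{713}{4} + \frac{1}{55639}} = \frac{1}{- \frac{39670603}{222556}} = - \frac{222556}{39670603}$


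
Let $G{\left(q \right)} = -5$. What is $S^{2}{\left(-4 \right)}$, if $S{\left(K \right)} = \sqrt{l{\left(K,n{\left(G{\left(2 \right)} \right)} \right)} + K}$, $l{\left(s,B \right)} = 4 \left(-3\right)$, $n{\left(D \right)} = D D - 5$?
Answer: $-16$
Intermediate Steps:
$n{\left(D \right)} = -5 + D^{2}$ ($n{\left(D \right)} = D^{2} - 5 = -5 + D^{2}$)
$l{\left(s,B \right)} = -12$
$S{\left(K \right)} = \sqrt{-12 + K}$
$S^{2}{\left(-4 \right)} = \left(\sqrt{-12 - 4}\right)^{2} = \left(\sqrt{-16}\right)^{2} = \left(4 i\right)^{2} = -16$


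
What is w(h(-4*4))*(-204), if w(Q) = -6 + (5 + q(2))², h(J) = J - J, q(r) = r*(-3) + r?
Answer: 1020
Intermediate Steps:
q(r) = -2*r (q(r) = -3*r + r = -2*r)
h(J) = 0
w(Q) = -5 (w(Q) = -6 + (5 - 2*2)² = -6 + (5 - 4)² = -6 + 1² = -6 + 1 = -5)
w(h(-4*4))*(-204) = -5*(-204) = 1020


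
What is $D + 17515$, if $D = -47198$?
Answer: $-29683$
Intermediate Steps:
$D + 17515 = -47198 + 17515 = -29683$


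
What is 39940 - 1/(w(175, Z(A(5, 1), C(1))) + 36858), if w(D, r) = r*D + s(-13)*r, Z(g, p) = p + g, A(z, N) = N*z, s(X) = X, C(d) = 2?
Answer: 1517400479/37992 ≈ 39940.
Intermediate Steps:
Z(g, p) = g + p
w(D, r) = -13*r + D*r (w(D, r) = r*D - 13*r = D*r - 13*r = -13*r + D*r)
39940 - 1/(w(175, Z(A(5, 1), C(1))) + 36858) = 39940 - 1/((1*5 + 2)*(-13 + 175) + 36858) = 39940 - 1/((5 + 2)*162 + 36858) = 39940 - 1/(7*162 + 36858) = 39940 - 1/(1134 + 36858) = 39940 - 1/37992 = 1517400479/37992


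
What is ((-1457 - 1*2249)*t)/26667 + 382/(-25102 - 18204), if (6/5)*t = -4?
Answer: 787179989/1732261653 ≈ 0.45442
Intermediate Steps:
t = -10/3 (t = (⅚)*(-4) = -10/3 ≈ -3.3333)
((-1457 - 1*2249)*t)/26667 + 382/(-25102 - 18204) = ((-1457 - 1*2249)*(-10/3))/26667 + 382/(-25102 - 18204) = ((-1457 - 2249)*(-10/3))*(1/26667) + 382/(-43306) = -3706*(-10/3)*(1/26667) + 382*(-1/43306) = (37060/3)*(1/26667) - 191/21653 = 37060/80001 - 191/21653 = 787179989/1732261653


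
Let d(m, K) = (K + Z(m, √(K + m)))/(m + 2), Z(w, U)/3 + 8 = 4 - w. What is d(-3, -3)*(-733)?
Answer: -4398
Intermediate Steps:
Z(w, U) = -12 - 3*w (Z(w, U) = -24 + 3*(4 - w) = -24 + (12 - 3*w) = -12 - 3*w)
d(m, K) = (-12 + K - 3*m)/(2 + m) (d(m, K) = (K + (-12 - 3*m))/(m + 2) = (-12 + K - 3*m)/(2 + m))
d(-3, -3)*(-733) = ((-12 - 3 - 3*(-3))/(2 - 3))*(-733) = ((-12 - 3 + 9)/(-1))*(-733) = -1*(-6)*(-733) = 6*(-733) = -4398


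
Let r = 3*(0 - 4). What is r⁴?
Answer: 20736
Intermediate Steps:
r = -12 (r = 3*(-4) = -12)
r⁴ = (-12)⁴ = 20736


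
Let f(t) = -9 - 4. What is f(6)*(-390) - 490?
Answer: 4580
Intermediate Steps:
f(t) = -13
f(6)*(-390) - 490 = -13*(-390) - 490 = 5070 - 490 = 4580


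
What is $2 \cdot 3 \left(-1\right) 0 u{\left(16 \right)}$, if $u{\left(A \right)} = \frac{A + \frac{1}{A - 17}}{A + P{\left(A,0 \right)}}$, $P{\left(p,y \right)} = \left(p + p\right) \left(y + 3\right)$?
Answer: $0$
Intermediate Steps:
$P{\left(p,y \right)} = 2 p \left(3 + y\right)$
$u{\left(A \right)} = \frac{A + \frac{1}{-17 + A}}{7 A}$ ($u{\left(A \right)} = \frac{A + \frac{1}{A - 17}}{A + 2 A \left(3 + 0\right)} = \frac{A + \frac{1}{-17 + A}}{A + 2 A 3} = \frac{A + \frac{1}{-17 + A}}{A + 6 A} = \frac{A + \frac{1}{-17 + A}}{7 A}$)
$2 \cdot 3 \left(-1\right) 0 u{\left(16 \right)} = 2 \cdot 3 \left(-1\right) 0 \frac{1 + 16^{2} - 272}{7 \cdot 16 \left(-17 + 16\right)} = 6 \left(-1\right) 0 \cdot \frac{1}{7} \cdot \frac{1}{16} \frac{1}{-1} \left(1 + 256 - 272\right) = \left(-6\right) 0 \cdot \frac{1}{7} \cdot \frac{1}{16} \left(-1\right) \left(-15\right) = 0 \cdot \frac{15}{112} = 0$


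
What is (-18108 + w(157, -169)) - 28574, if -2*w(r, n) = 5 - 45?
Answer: -46662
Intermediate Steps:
w(r, n) = 20 (w(r, n) = -(5 - 45)/2 = -1/2*(-40) = 20)
(-18108 + w(157, -169)) - 28574 = (-18108 + 20) - 28574 = -18088 - 28574 = -46662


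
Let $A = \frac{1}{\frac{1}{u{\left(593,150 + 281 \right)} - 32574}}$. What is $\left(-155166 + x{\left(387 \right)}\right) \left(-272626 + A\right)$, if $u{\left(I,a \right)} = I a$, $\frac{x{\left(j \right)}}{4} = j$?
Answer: $7622064306$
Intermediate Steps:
$x{\left(j \right)} = 4 j$
$A = 223009$ ($A = \frac{1}{\frac{1}{593 \left(150 + 281\right) - 32574}} = \frac{1}{\frac{1}{593 \cdot 431 - 32574}} = \frac{1}{\frac{1}{255583 - 32574}} = \frac{1}{\frac{1}{223009}} = 223009$)
$\left(-155166 + x{\left(387 \right)}\right) \left(-272626 + A\right) = \left(-155166 + 4 \cdot 387\right) \left(-272626 + 223009\right) = \left(-155166 + 1548\right) \left(-49617\right) = \left(-153618\right) \left(-49617\right) = 7622064306$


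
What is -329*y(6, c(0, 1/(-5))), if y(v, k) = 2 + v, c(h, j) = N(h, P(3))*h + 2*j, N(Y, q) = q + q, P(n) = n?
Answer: -2632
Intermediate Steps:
N(Y, q) = 2*q
c(h, j) = 2*j + 6*h (c(h, j) = (2*3)*h + 2*j = 6*h + 2*j = 2*j + 6*h)
-329*y(6, c(0, 1/(-5))) = -329*(2 + 6) = -329*8 = -2632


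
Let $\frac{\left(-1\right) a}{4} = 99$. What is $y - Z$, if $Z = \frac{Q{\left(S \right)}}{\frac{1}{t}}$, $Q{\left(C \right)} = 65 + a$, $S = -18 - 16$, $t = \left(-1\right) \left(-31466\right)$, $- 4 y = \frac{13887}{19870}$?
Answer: $\frac{827803738193}{79480} \approx 1.0415 \cdot 10^{7}$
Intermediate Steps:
$a = -396$ ($a = \left(-4\right) 99 = -396$)
$y = - \frac{13887}{79480}$ ($y = - \frac{13887 \cdot \frac{1}{19870}}{4} = \left(- \frac{1}{4}\right) \frac{13887}{19870} = - \frac{13887}{79480} \approx -0.17472$)
$t = 31466$
$S = -34$ ($S = -18 - 16 = -34$)
$Q{\left(C \right)} = -331$ ($Q{\left(C \right)} = 65 - 396 = -331$)
$Z = -10415246$ ($Z = - \frac{331}{\frac{1}{31466}} = - 331 \frac{1}{\frac{1}{31466}} = \left(-331\right) 31466 = -10415246$)
$y - Z = - \frac{13887}{79480} - -10415246 = - \frac{13887}{79480} + 10415246 = \frac{827803738193}{79480}$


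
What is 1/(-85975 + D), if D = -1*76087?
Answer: -1/162062 ≈ -6.1705e-6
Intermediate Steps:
D = -76087
1/(-85975 + D) = 1/(-85975 - 76087) = 1/(-162062) = -1/162062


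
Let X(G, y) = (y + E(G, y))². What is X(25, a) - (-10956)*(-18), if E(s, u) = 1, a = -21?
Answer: -196808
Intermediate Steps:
X(G, y) = (1 + y)² (X(G, y) = (y + 1)² = (1 + y)²)
X(25, a) - (-10956)*(-18) = (1 - 21)² - (-10956)*(-18) = (-20)² - 996*198 = 400 - 197208 = -196808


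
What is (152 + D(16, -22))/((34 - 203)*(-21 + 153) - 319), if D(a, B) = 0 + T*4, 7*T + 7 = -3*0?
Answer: -148/22627 ≈ -0.0065409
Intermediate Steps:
T = -1 (T = -1 + (-3*0)/7 = -1 + (⅐)*0 = -1 + 0 = -1)
D(a, B) = -4 (D(a, B) = 0 - 1*4 = 0 - 4 = -4)
(152 + D(16, -22))/((34 - 203)*(-21 + 153) - 319) = (152 - 4)/((34 - 203)*(-21 + 153) - 319) = 148/(-169*132 - 319) = 148/(-22308 - 319) = 148/(-22627) = 148*(-1/22627) = -148/22627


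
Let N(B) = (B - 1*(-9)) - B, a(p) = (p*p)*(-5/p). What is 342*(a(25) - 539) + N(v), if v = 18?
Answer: -227079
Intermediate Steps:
a(p) = -5*p (a(p) = p²*(-5/p) = -5*p)
N(B) = 9 (N(B) = (B + 9) - B = (9 + B) - B = 9)
342*(a(25) - 539) + N(v) = 342*(-5*25 - 539) + 9 = 342*(-125 - 539) + 9 = 342*(-664) + 9 = -227088 + 9 = -227079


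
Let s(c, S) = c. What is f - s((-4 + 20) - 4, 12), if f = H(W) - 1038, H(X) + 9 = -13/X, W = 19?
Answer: -20134/19 ≈ -1059.7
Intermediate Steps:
H(X) = -9 - 13/X
f = -19906/19 (f = (-9 - 13/19) - 1038 = -184/19 - 1038 = -19906/19 ≈ -1047.7)
f - s((-4 + 20) - 4, 12) = -19906/19 - ((-4 + 20) - 4) = -19906/19 - (16 - 4) = -19906/19 - 1*12 = -19906/19 - 12 = -20134/19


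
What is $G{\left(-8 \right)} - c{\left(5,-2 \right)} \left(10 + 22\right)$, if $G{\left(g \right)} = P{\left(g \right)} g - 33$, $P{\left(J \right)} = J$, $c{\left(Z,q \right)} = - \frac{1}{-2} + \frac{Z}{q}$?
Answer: $95$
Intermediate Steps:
$c{\left(Z,q \right)} = \frac{1}{2} + \frac{Z}{q}$ ($c{\left(Z,q \right)} = \left(-1\right) \left(- \frac{1}{2}\right) + \frac{Z}{q} = \frac{1}{2} + \frac{Z}{q}$)
$G{\left(g \right)} = -33 + g^{2}$ ($G{\left(g \right)} = g g - 33 = g^{2} - 33 = -33 + g^{2}$)
$G{\left(-8 \right)} - c{\left(5,-2 \right)} \left(10 + 22\right) = \left(-33 + \left(-8\right)^{2}\right) - \frac{5 + \frac{1}{2} \left(-2\right)}{-2} \left(10 + 22\right) = \left(-33 + 64\right) - - \frac{5 - 1}{2} \cdot 32 = 31 - \left(- \frac{1}{2}\right) 4 \cdot 32 = 31 - \left(-2\right) 32 = 31 - -64 = 31 + 64 = 95$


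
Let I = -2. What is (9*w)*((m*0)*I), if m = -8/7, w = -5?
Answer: 0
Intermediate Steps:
m = -8/7 (m = -8*⅐ = -8/7 ≈ -1.1429)
(9*w)*((m*0)*I) = (9*(-5))*(-8/7*0*(-2)) = -0*(-2) = -45*0 = 0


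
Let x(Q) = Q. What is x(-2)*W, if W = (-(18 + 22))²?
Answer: -3200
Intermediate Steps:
W = 1600 (W = (-1*40)² = (-40)² = 1600)
x(-2)*W = -2*1600 = -3200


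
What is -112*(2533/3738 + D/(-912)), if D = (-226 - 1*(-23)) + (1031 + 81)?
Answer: 181291/5073 ≈ 35.736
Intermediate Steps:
D = 909 (D = (-226 + 23) + 1112 = -203 + 1112 = 909)
-112*(2533/3738 + D/(-912)) = -112*(2533/3738 + 909/(-912)) = -112*(2533*(1/3738) + 909*(-1/912)) = -112*(2533/3738 - 303/304) = -112*(-181291/568176) = 181291/5073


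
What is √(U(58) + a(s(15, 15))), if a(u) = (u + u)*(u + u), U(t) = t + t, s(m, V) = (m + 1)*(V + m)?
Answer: 2*√230429 ≈ 960.06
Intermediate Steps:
s(m, V) = (1 + m)*(V + m)
U(t) = 2*t
a(u) = 4*u² (a(u) = (2*u)*(2*u) = 4*u²)
√(U(58) + a(s(15, 15))) = √(2*58 + 4*(15 + 15 + 15² + 15*15)²) = √(116 + 4*(15 + 15 + 225 + 225)²) = √(116 + 4*480²) = √(116 + 4*230400) = √(116 + 921600) = √921716 = 2*√230429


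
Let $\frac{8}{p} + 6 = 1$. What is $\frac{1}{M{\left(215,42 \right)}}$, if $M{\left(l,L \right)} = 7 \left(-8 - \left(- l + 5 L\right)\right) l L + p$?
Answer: $- \frac{5}{948158} \approx -5.2734 \cdot 10^{-6}$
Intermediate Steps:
$p = - \frac{8}{5}$ ($p = \frac{8}{-6 + 1} = \frac{8}{-5} = 8 \left(- \frac{1}{5}\right) = - \frac{8}{5} \approx -1.6$)
$M{\left(l,L \right)} = - \frac{8}{5} + L l \left(-56 - 35 L + 7 l\right)$ ($M{\left(l,L \right)} = 7 \left(-8 - \left(- l + 5 L\right)\right) l L - \frac{8}{5} = 7 \left(-8 + l - 5 L\right) l L - \frac{8}{5} = \left(-56 - 35 L + 7 l\right) l L - \frac{8}{5} = l \left(-56 - 35 L + 7 l\right) L - \frac{8}{5} = L l \left(-56 - 35 L + 7 l\right) - \frac{8}{5} = - \frac{8}{5} + L l \left(-56 - 35 L + 7 l\right)$)
$\frac{1}{M{\left(215,42 \right)}} = \frac{1}{- \frac{8}{5} - 2352 \cdot 215 - 7525 \cdot 42^{2} + 7 \cdot 42 \cdot 215^{2}} = \frac{1}{- \frac{8}{5} - 505680 - 7525 \cdot 1764 + 7 \cdot 42 \cdot 46225} = \frac{1}{- \frac{8}{5} - 505680 - 13274100 + 13590150} = \frac{1}{- \frac{948158}{5}} = - \frac{5}{948158}$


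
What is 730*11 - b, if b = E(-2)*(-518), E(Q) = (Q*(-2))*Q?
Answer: 3886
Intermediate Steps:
E(Q) = -2*Q² (E(Q) = (-2*Q)*Q = -2*Q²)
b = 4144 (b = -2*(-2)²*(-518) = -2*4*(-518) = -8*(-518) = 4144)
730*11 - b = 730*11 - 1*4144 = 8030 - 4144 = 3886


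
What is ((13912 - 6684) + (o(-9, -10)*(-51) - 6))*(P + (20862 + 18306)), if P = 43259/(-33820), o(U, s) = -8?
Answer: 1010683916263/3382 ≈ 2.9884e+8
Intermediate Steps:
P = -43259/33820 (P = 43259*(-1/33820) = -43259/33820 ≈ -1.2791)
((13912 - 6684) + (o(-9, -10)*(-51) - 6))*(P + (20862 + 18306)) = ((13912 - 6684) + (-8*(-51) - 6))*(-43259/33820 + (20862 + 18306)) = (7228 + (408 - 6))*(-43259/33820 + 39168) = (7228 + 402)*(1324618501/33820) = 7630*(1324618501/33820) = 1010683916263/3382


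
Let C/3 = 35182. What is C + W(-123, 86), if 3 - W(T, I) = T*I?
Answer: 116127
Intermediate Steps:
W(T, I) = 3 - I*T (W(T, I) = 3 - T*I = 3 - I*T)
C = 105546 (C = 3*35182 = 105546)
C + W(-123, 86) = 105546 + (3 - 1*86*(-123)) = 105546 + (3 + 10578) = 105546 + 10581 = 116127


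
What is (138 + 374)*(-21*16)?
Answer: -172032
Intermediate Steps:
(138 + 374)*(-21*16) = 512*(-336) = -172032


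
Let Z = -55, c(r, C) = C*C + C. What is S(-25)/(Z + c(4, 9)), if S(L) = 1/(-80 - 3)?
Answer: -1/2905 ≈ -0.00034423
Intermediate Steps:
c(r, C) = C + C² (c(r, C) = C² + C = C + C²)
S(L) = -1/83 (S(L) = 1/(-83) = -1/83)
S(-25)/(Z + c(4, 9)) = -1/83/(-55 + 9*(1 + 9)) = -1/83/(-55 + 9*10) = -1/83/(-55 + 90) = -1/83/35 = (1/35)*(-1/83) = -1/2905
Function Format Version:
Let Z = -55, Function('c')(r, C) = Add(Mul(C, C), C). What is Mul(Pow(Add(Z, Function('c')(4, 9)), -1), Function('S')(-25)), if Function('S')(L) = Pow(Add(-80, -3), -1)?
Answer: Rational(-1, 2905) ≈ -0.00034423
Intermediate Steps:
Function('c')(r, C) = Add(C, Pow(C, 2)) (Function('c')(r, C) = Add(Pow(C, 2), C) = Add(C, Pow(C, 2)))
Function('S')(L) = Rational(-1, 83) (Function('S')(L) = Pow(-83, -1) = Rational(-1, 83))
Mul(Pow(Add(Z, Function('c')(4, 9)), -1), Function('S')(-25)) = Mul(Pow(Add(-55, Mul(9, Add(1, 9))), -1), Rational(-1, 83)) = Mul(Pow(Add(-55, Mul(9, 10)), -1), Rational(-1, 83)) = Mul(Pow(Add(-55, 90), -1), Rational(-1, 83)) = Mul(Pow(35, -1), Rational(-1, 83)) = Mul(Rational(1, 35), Rational(-1, 83)) = Rational(-1, 2905)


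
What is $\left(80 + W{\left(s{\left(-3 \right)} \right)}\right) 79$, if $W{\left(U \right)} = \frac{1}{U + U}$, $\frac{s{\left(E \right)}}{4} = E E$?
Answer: $\frac{455119}{72} \approx 6321.1$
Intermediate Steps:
$s{\left(E \right)} = 4 E^{2}$ ($s{\left(E \right)} = 4 E E = 4 E^{2}$)
$W{\left(U \right)} = \frac{1}{2 U}$
$\left(80 + W{\left(s{\left(-3 \right)} \right)}\right) 79 = \left(80 + \frac{1}{2 \cdot 4 \left(-3\right)^{2}}\right) 79 = \left(80 + \frac{1}{2 \cdot 4 \cdot 9}\right) 79 = \left(80 + \frac{1}{2 \cdot 36}\right) 79 = \left(80 + \frac{1}{2} \cdot \frac{1}{36}\right) 79 = \left(80 + \frac{1}{72}\right) 79 = \frac{5761}{72} \cdot 79 = \frac{455119}{72}$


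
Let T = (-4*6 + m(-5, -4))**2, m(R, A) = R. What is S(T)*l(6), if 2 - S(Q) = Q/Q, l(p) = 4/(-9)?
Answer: -4/9 ≈ -0.44444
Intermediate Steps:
T = 841 (T = (-4*6 - 5)**2 = (-24 - 5)**2 = (-29)**2 = 841)
l(p) = -4/9 (l(p) = 4*(-1/9) = -4/9)
S(Q) = 1 (S(Q) = 2 - Q/Q = 2 - 1*1 = 2 - 1 = 1)
S(T)*l(6) = 1*(-4/9) = -4/9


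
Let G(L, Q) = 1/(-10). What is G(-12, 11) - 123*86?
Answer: -105781/10 ≈ -10578.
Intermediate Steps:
G(L, Q) = -1/10
G(-12, 11) - 123*86 = -1/10 - 123*86 = -1/10 - 10578 = -105781/10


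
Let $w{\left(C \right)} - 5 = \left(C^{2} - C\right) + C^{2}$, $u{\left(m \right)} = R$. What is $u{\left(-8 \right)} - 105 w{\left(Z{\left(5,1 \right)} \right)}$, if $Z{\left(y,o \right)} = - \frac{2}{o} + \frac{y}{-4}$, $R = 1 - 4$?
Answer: $- \frac{24699}{8} \approx -3087.4$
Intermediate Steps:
$R = -3$ ($R = 1 - 4 = -3$)
$u{\left(m \right)} = -3$
$Z{\left(y,o \right)} = - \frac{2}{o} - \frac{y}{4}$ ($Z{\left(y,o \right)} = - \frac{2}{o} + y \left(- \frac{1}{4}\right) = - \frac{2}{o} - \frac{y}{4}$)
$w{\left(C \right)} = 5 - C + 2 C^{2}$ ($w{\left(C \right)} = 5 + \left(\left(C^{2} - C\right) + C^{2}\right) = 5 + \left(- C + 2 C^{2}\right) = 5 - C + 2 C^{2}$)
$u{\left(-8 \right)} - 105 w{\left(Z{\left(5,1 \right)} \right)} = -3 - 105 \left(5 - \left(- \frac{2}{1} - \frac{5}{4}\right) + 2 \left(- \frac{2}{1} - \frac{5}{4}\right)^{2}\right) = -3 - 105 \left(5 - \left(\left(-2\right) 1 - \frac{5}{4}\right) + 2 \left(\left(-2\right) 1 - \frac{5}{4}\right)^{2}\right) = -3 - 105 \left(5 - \left(-2 - \frac{5}{4}\right) + 2 \left(-2 - \frac{5}{4}\right)^{2}\right) = -3 - 105 \left(5 - - \frac{13}{4} + 2 \left(- \frac{13}{4}\right)^{2}\right) = -3 - 105 \left(5 + \frac{13}{4} + 2 \cdot \frac{169}{16}\right) = -3 - 105 \left(5 + \frac{13}{4} + \frac{169}{8}\right) = -3 - \frac{24675}{8} = - \frac{24699}{8}$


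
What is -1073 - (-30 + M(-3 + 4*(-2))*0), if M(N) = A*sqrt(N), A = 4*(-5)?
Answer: -1043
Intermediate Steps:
A = -20
M(N) = -20*sqrt(N)
-1073 - (-30 + M(-3 + 4*(-2))*0) = -1073 - (-30 - 20*sqrt(-3 + 4*(-2))*0) = -1073 - (-30 - 20*sqrt(-3 - 8)*0) = -1073 - (-30 - 20*I*sqrt(11)*0) = -1073 - (-30 + 0) = -1073 - 1*(-30) = -1073 + 30 = -1043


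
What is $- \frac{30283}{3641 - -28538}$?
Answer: $- \frac{30283}{32179} \approx -0.94108$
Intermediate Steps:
$- \frac{30283}{3641 - -28538} = - \frac{30283}{3641 + 28538} = - \frac{30283}{32179}$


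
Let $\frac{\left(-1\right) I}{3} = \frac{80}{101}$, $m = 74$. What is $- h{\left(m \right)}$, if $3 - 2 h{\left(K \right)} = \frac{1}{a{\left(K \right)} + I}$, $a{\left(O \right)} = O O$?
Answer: $- \frac{1658407}{1105672} \approx -1.4999$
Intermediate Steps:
$a{\left(O \right)} = O^{2}$
$I = - \frac{240}{101}$ ($I = - 3 \cdot \frac{80}{101} = - 3 \cdot 80 \cdot \frac{1}{101} = \left(-3\right) \frac{80}{101} = - \frac{240}{101} \approx -2.3762$)
$h{\left(K \right)} = \frac{3}{2} - \frac{1}{2 \left(- \frac{240}{101} + K^{2}\right)}$ ($h{\left(K \right)} = \frac{3}{2} - \frac{1}{2 \left(K^{2} - \frac{240}{101}\right)} = \frac{3}{2} - \frac{1}{2 \left(- \frac{240}{101} + K^{2}\right)}$)
$- h{\left(m \right)} = - \frac{-821 + 303 \cdot 74^{2}}{2 \left(-240 + 101 \cdot 74^{2}\right)} = - \frac{-821 + 303 \cdot 5476}{2 \left(-240 + 101 \cdot 5476\right)} = - \frac{-821 + 1659228}{2 \left(-240 + 553076\right)} = - \frac{1658407}{2 \cdot 552836} = \left(-1\right) \frac{1658407}{1105672} = - \frac{1658407}{1105672}$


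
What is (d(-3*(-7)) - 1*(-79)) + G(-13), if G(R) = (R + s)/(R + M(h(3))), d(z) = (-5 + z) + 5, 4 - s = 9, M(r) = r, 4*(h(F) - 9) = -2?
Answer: 104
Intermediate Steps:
h(F) = 17/2 (h(F) = 9 + (¼)*(-2) = 9 - ½ = 17/2)
s = -5 (s = 4 - 1*9 = 4 - 9 = -5)
d(z) = z
G(R) = (-5 + R)/(17/2 + R) (G(R) = (R - 5)/(R + 17/2) = (-5 + R)/(17/2 + R))
(d(-3*(-7)) - 1*(-79)) + G(-13) = (-3*(-7) - 1*(-79)) + 2*(-5 - 13)/(17 + 2*(-13)) = (21 + 79) + 2*(-18)/(17 - 26) = 100 + 2*(-18)/(-9) = 100 + 2*(-⅑)*(-18) = 100 + 4 = 104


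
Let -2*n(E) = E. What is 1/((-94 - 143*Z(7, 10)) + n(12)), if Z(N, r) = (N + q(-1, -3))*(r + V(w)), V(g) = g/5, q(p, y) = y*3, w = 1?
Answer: 5/14086 ≈ 0.00035496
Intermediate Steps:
n(E) = -E/2
q(p, y) = 3*y
V(g) = g/5 (V(g) = g*(1/5) = g/5)
Z(N, r) = (-9 + N)*(1/5 + r) (Z(N, r) = (N + 3*(-3))*(r + (1/5)*1) = (N - 9)*(r + 1/5) = (-9 + N)*(1/5 + r))
1/((-94 - 143*Z(7, 10)) + n(12)) = 1/((-94 - 143*(-9/5 - 9*10 + (1/5)*7 + 7*10)) - 1/2*12) = 1/((-94 - 143*(-9/5 - 90 + 7/5 + 70)) - 6) = 1/((-94 - 143*(-102/5)) - 6) = 1/((-94 + 14586/5) - 6) = 1/(14116/5 - 6) = 1/(14086/5) = 5/14086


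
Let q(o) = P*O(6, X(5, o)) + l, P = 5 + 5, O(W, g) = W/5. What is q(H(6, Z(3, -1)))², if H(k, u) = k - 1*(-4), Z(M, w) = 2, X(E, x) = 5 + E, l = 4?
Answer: 256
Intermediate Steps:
O(W, g) = W/5 (O(W, g) = W*(⅕) = W/5)
P = 10
H(k, u) = 4 + k (H(k, u) = k + 4 = 4 + k)
q(o) = 16 (q(o) = 10*((⅕)*6) + 4 = 10*(6/5) + 4 = 12 + 4 = 16)
q(H(6, Z(3, -1)))² = 16² = 256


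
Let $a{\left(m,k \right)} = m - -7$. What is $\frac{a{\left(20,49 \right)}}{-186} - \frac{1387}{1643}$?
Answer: $- \frac{3251}{3286} \approx -0.98935$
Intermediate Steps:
$a{\left(m,k \right)} = 7 + m$ ($a{\left(m,k \right)} = m + 7 = 7 + m$)
$\frac{a{\left(20,49 \right)}}{-186} - \frac{1387}{1643} = \frac{7 + 20}{-186} - \frac{1387}{1643} = 27 \left(- \frac{1}{186}\right) - \frac{1387}{1643} = - \frac{9}{62} - \frac{1387}{1643} = - \frac{3251}{3286}$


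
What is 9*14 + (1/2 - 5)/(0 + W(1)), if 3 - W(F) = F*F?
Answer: 495/4 ≈ 123.75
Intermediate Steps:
W(F) = 3 - F² (W(F) = 3 - F*F = 3 - F²)
9*14 + (1/2 - 5)/(0 + W(1)) = 9*14 + (1/2 - 5)/(0 + (3 - 1*1²)) = 126 + (½ - 5)/(0 + (3 - 1*1)) = 126 - 9/(2*(0 + (3 - 1))) = 126 - 9/(2*(0 + 2)) = 126 - 9/2/2 = 126 - 9/2*½ = 126 - 9/4 = 495/4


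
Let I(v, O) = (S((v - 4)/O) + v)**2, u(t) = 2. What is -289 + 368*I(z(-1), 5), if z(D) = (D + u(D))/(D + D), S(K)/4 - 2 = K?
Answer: 132707/25 ≈ 5308.3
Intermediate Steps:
S(K) = 8 + 4*K
z(D) = (2 + D)/(2*D) (z(D) = (D + 2)/(D + D) = (2 + D)/((2*D)) = (2 + D)*(1/(2*D)) = (2 + D)/(2*D))
I(v, O) = (8 + v + 4*(-4 + v)/O)**2 (I(v, O) = ((8 + 4*((v - 4)/O)) + v)**2 = ((8 + 4*((-4 + v)/O)) + v)**2 = ((8 + 4*(-4 + v)/O) + v)**2 = (8 + v + 4*(-4 + v)/O)**2)
-289 + 368*I(z(-1), 5) = -289 + 368*((-16 + 4*((1/2)*(2 - 1)/(-1)) + 8*5 + 5*((1/2)*(2 - 1)/(-1)))**2/5**2) = -289 + 368*((-16 + 4*((1/2)*(-1)*1) + 40 + 5*((1/2)*(-1)*1))**2/25) = -289 + 368*((-16 + 4*(-1/2) + 40 + 5*(-1/2))**2/25) = -289 + 368*((-16 - 2 + 40 - 5/2)**2/25) = -289 + 368*((39/2)**2/25) = -289 + 368*((1/25)*(1521/4)) = -289 + 368*(1521/100) = -289 + 139932/25 = 132707/25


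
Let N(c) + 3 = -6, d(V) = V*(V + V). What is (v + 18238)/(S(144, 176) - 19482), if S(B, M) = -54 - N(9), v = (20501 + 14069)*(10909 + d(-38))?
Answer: -476980528/19527 ≈ -24427.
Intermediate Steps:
d(V) = 2*V² (d(V) = V*(2*V) = 2*V²)
N(c) = -9 (N(c) = -3 - 6 = -9)
v = 476962290 (v = (20501 + 14069)*(10909 + 2*(-38)²) = 34570*(10909 + 2*1444) = 34570*(10909 + 2888) = 34570*13797 = 476962290)
S(B, M) = -45 (S(B, M) = -54 - 1*(-9) = -54 + 9 = -45)
(v + 18238)/(S(144, 176) - 19482) = (476962290 + 18238)/(-45 - 19482) = 476980528/(-19527) = 476980528*(-1/19527) = -476980528/19527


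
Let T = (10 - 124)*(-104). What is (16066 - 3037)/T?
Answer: 4343/3952 ≈ 1.0989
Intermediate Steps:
T = 11856 (T = -114*(-104) = 11856)
(16066 - 3037)/T = (16066 - 3037)/11856 = 13029*(1/11856) = 4343/3952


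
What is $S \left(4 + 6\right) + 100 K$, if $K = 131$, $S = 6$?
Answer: $13160$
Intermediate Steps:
$S \left(4 + 6\right) + 100 K = 6 \left(4 + 6\right) + 100 \cdot 131 = 6 \cdot 10 + 13100 = 60 + 13100 = 13160$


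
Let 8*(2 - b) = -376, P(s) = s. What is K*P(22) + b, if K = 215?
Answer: 4779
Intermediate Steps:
b = 49 (b = 2 - 1/8*(-376) = 2 + 47 = 49)
K*P(22) + b = 215*22 + 49 = 4730 + 49 = 4779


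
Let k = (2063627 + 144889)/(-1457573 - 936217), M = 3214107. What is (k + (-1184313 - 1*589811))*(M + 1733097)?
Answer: -3501699013998410184/398965 ≈ -8.7770e+12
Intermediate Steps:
k = -368086/398965 (k = 2208516/(-2393790) = 2208516*(-1/2393790) = -368086/398965 ≈ -0.92260)
(k + (-1184313 - 1*589811))*(M + 1733097) = (-368086/398965 + (-1184313 - 1*589811))*(3214107 + 1733097) = (-368086/398965 + (-1184313 - 589811))*4947204 = (-368086/398965 - 1774124)*4947204 = -707813749746/398965*4947204 = -3501699013998410184/398965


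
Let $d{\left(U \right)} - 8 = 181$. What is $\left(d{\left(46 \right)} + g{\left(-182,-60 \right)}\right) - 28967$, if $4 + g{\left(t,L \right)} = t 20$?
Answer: $-32422$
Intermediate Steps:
$d{\left(U \right)} = 189$ ($d{\left(U \right)} = 8 + 181 = 189$)
$g{\left(t,L \right)} = -4 + 20 t$ ($g{\left(t,L \right)} = -4 + t 20 = -4 + 20 t$)
$\left(d{\left(46 \right)} + g{\left(-182,-60 \right)}\right) - 28967 = \left(189 + \left(-4 + 20 \left(-182\right)\right)\right) - 28967 = \left(189 - 3644\right) - 28967 = -3455 - 28967 = -32422$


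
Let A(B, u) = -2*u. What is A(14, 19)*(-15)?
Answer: 570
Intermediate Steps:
A(14, 19)*(-15) = -2*19*(-15) = -38*(-15) = 570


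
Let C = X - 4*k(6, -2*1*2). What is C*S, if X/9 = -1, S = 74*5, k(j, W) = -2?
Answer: -370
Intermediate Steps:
S = 370
X = -9 (X = 9*(-1) = -9)
C = -1 (C = -9 - 4*(-2) = -9 + 8 = -1)
C*S = -1*370 = -370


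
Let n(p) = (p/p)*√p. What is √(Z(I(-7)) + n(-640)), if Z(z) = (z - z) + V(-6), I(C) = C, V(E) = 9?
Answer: √(9 + 8*I*√10) ≈ 4.2339 + 2.9876*I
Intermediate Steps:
n(p) = √p (n(p) = 1*√p = √p)
Z(z) = 9 (Z(z) = (z - z) + 9 = 0 + 9 = 9)
√(Z(I(-7)) + n(-640)) = √(9 + √(-640)) = √(9 + 8*I*√10)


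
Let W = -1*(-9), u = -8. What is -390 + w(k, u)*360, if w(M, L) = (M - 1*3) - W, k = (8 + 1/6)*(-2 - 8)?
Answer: -34110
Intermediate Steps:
W = 9
k = -245/3 (k = (8 + ⅙)*(-10) = (49/6)*(-10) = -245/3 ≈ -81.667)
w(M, L) = -12 + M (w(M, L) = (M - 1*3) - 1*9 = (M - 3) - 9 = (-3 + M) - 9 = -12 + M)
-390 + w(k, u)*360 = -390 + (-12 - 245/3)*360 = -390 - 281/3*360 = -390 - 33720 = -34110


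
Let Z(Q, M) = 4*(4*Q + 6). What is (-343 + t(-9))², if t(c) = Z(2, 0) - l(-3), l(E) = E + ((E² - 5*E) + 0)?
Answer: 94864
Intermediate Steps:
Z(Q, M) = 24 + 16*Q (Z(Q, M) = 4*(6 + 4*Q) = 24 + 16*Q)
l(E) = E² - 4*E (l(E) = E + (E² - 5*E) = E² - 4*E)
t(c) = 35 (t(c) = (24 + 16*2) - (-3)*(-4 - 3) = (24 + 32) - (-3)*(-7) = 56 - 1*21 = 56 - 21 = 35)
(-343 + t(-9))² = (-343 + 35)² = (-308)² = 94864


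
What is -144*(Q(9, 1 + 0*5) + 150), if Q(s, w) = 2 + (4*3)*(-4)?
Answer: -14976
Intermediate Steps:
Q(s, w) = -46 (Q(s, w) = 2 + 12*(-4) = 2 - 48 = -46)
-144*(Q(9, 1 + 0*5) + 150) = -144*(-46 + 150) = -144*104 = -14976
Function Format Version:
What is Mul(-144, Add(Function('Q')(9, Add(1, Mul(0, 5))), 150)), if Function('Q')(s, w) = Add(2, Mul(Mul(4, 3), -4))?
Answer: -14976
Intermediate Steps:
Function('Q')(s, w) = -46 (Function('Q')(s, w) = Add(2, Mul(12, -4)) = Add(2, -48) = -46)
Mul(-144, Add(Function('Q')(9, Add(1, Mul(0, 5))), 150)) = Mul(-144, Add(-46, 150)) = Mul(-144, 104) = -14976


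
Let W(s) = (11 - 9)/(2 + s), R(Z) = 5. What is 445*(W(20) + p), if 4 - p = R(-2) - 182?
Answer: 886440/11 ≈ 80586.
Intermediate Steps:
p = 181 (p = 4 - (5 - 182) = 4 - 1*(-177) = 4 + 177 = 181)
W(s) = 2/(2 + s)
445*(W(20) + p) = 445*(2/(2 + 20) + 181) = 445*(2/22 + 181) = 445*(2*(1/22) + 181) = 445*(1/11 + 181) = 445*(1992/11) = 886440/11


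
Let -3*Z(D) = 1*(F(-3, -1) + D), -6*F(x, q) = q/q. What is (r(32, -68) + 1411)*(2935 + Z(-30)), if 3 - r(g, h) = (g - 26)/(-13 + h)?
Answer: 1011979990/243 ≈ 4.1645e+6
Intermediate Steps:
F(x, q) = -1/6 (F(x, q) = -q/(6*q) = -1/6*1 = -1/6)
Z(D) = 1/18 - D/3 (Z(D) = -(-1/6 + D)/3 = 1/18 - D/3)
r(g, h) = 3 - (-26 + g)/(-13 + h) (r(g, h) = 3 - (g - 26)/(-13 + h) = 3 - (-26 + g)/(-13 + h))
(r(32, -68) + 1411)*(2935 + Z(-30)) = ((-13 - 1*32 + 3*(-68))/(-13 - 68) + 1411)*(2935 + (1/18 - 1/3*(-30))) = ((-13 - 32 - 204)/(-81) + 1411)*(2935 + (1/18 + 10)) = (-1/81*(-249) + 1411)*(2935 + 181/18) = (83/27 + 1411)*(53011/18) = (38180/27)*(53011/18) = 1011979990/243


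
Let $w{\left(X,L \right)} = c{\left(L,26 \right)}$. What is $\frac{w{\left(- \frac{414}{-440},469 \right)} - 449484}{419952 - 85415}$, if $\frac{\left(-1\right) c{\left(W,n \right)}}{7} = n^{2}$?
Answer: $- \frac{64888}{47791} \approx -1.3577$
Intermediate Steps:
$c{\left(W,n \right)} = - 7 n^{2}$
$w{\left(X,L \right)} = -4732$ ($w{\left(X,L \right)} = - 7 \cdot 26^{2} = \left(-7\right) 676 = -4732$)
$\frac{w{\left(- \frac{414}{-440},469 \right)} - 449484}{419952 - 85415} = \frac{-4732 - 449484}{419952 - 85415} = - \frac{454216}{334537} = \left(-454216\right) \frac{1}{334537} = - \frac{64888}{47791}$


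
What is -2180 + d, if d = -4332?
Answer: -6512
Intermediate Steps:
-2180 + d = -2180 - 4332 = -6512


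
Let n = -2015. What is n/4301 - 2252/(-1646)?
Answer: 3184581/3539723 ≈ 0.89967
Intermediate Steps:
n/4301 - 2252/(-1646) = -2015/4301 - 2252/(-1646) = -2015*1/4301 - 2252*(-1/1646) = -2015/4301 + 1126/823 = 3184581/3539723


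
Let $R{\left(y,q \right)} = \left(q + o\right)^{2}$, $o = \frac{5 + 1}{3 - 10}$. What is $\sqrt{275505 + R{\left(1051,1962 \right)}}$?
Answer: $\frac{\sqrt{201957729}}{7} \approx 2030.2$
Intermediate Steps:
$o = - \frac{6}{7}$ ($o = \frac{6}{-7} = 6 \left(- \frac{1}{7}\right) = - \frac{6}{7} \approx -0.85714$)
$R{\left(y,q \right)} = \left(- \frac{6}{7} + q\right)^{2}$ ($R{\left(y,q \right)} = \left(q - \frac{6}{7}\right)^{2} = \left(- \frac{6}{7} + q\right)^{2}$)
$\sqrt{275505 + R{\left(1051,1962 \right)}} = \sqrt{275505 + \frac{\left(-6 + 7 \cdot 1962\right)^{2}}{49}} = \sqrt{275505 + \frac{\left(-6 + 13734\right)^{2}}{49}} = \sqrt{275505 + \frac{13728^{2}}{49}} = \sqrt{275505 + \frac{1}{49} \cdot 188457984} = \sqrt{275505 + \frac{188457984}{49}} = \sqrt{\frac{201957729}{49}} = \frac{\sqrt{201957729}}{7}$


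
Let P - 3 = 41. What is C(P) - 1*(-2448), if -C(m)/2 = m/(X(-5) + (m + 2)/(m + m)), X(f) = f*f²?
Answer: 13411568/5477 ≈ 2448.7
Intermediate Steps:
P = 44 (P = 3 + 41 = 44)
X(f) = f³
C(m) = -2*m/(-125 + (2 + m)/(2*m)) (C(m) = -2*m/((-5)³ + (m + 2)/(m + m)) = -2*m/(-125 + (2 + m)/((2*m))) = -2*m/(-125 + (2 + m)*(1/(2*m))) = -2*m/(-125 + (2 + m)/(2*m)))
C(P) - 1*(-2448) = 4*44²/(-2 + 249*44) - 1*(-2448) = 4*1936/(-2 + 10956) + 2448 = 4*1936/10954 + 2448 = 4*1936*(1/10954) + 2448 = 3872/5477 + 2448 = 13411568/5477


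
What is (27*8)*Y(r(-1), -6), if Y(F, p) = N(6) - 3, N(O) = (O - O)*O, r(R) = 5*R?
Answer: -648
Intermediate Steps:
N(O) = 0 (N(O) = 0*O = 0)
Y(F, p) = -3 (Y(F, p) = 0 - 3 = -3)
(27*8)*Y(r(-1), -6) = (27*8)*(-3) = 216*(-3) = -648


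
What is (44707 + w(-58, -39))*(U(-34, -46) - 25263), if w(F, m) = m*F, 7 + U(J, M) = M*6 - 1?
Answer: -1199917043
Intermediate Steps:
U(J, M) = -8 + 6*M (U(J, M) = -7 + (M*6 - 1) = -7 + (6*M - 1) = -7 + (-1 + 6*M) = -8 + 6*M)
w(F, m) = F*m
(44707 + w(-58, -39))*(U(-34, -46) - 25263) = (44707 - 58*(-39))*((-8 + 6*(-46)) - 25263) = (44707 + 2262)*((-8 - 276) - 25263) = 46969*(-284 - 25263) = 46969*(-25547) = -1199917043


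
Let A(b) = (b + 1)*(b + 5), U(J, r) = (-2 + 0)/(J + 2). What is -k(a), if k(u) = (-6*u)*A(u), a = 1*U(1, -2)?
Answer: -52/9 ≈ -5.7778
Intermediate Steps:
U(J, r) = -2/(2 + J)
a = -2/3 (a = 1*(-2/(2 + 1)) = 1*(-2/3) = -2/3 ≈ -0.66667)
A(b) = (1 + b)*(5 + b)
k(u) = -6*u*(5 + u**2 + 6*u) (k(u) = (-6*u)*(5 + u**2 + 6*u) = -6*u*(5 + u**2 + 6*u))
-k(a) = -(-6)*(-2)*(5 + (-2/3)**2 + 6*(-2/3))/3 = -(-6)*(-2)*(5 + 4/9 - 4)/3 = -(-6)*(-2)*13/(3*9) = -1*52/9 = -52/9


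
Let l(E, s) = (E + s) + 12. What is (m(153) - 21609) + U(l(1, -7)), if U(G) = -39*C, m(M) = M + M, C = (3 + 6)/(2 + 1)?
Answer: -21420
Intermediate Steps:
C = 3 (C = 9/3 = 9*(⅓) = 3)
l(E, s) = 12 + E + s
m(M) = 2*M
U(G) = -117 (U(G) = -39*3 = -117)
(m(153) - 21609) + U(l(1, -7)) = (2*153 - 21609) - 117 = (306 - 21609) - 117 = -21303 - 117 = -21420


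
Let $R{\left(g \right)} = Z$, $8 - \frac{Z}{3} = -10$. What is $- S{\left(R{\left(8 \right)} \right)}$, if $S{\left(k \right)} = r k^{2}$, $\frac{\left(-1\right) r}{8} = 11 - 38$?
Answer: $-629856$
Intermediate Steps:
$Z = 54$ ($Z = 24 - -30 = 24 + 30 = 54$)
$R{\left(g \right)} = 54$
$r = 216$ ($r = - 8 \left(11 - 38\right) = \left(-8\right) \left(-27\right) = 216$)
$S{\left(k \right)} = 216 k^{2}$
$- S{\left(R{\left(8 \right)} \right)} = - 216 \cdot 54^{2} = - 216 \cdot 2916 = \left(-1\right) 629856 = -629856$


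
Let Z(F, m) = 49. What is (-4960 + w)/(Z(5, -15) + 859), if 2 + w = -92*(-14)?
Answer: -1837/454 ≈ -4.0463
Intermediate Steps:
w = 1286 (w = -2 - 92*(-14) = -2 + 1288 = 1286)
(-4960 + w)/(Z(5, -15) + 859) = (-4960 + 1286)/(49 + 859) = -3674/908 = -3674*1/908 = -1837/454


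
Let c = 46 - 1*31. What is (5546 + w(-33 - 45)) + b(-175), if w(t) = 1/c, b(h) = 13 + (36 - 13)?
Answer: 83731/15 ≈ 5582.1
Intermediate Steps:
c = 15 (c = 46 - 31 = 15)
b(h) = 36 (b(h) = 13 + 23 = 36)
w(t) = 1/15
(5546 + w(-33 - 45)) + b(-175) = (5546 + 1/15) + 36 = 83191/15 + 36 = 83731/15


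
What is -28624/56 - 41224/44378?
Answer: -79536526/155323 ≈ -512.07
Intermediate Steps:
-28624/56 - 41224/44378 = -28624*1/56 - 41224*1/44378 = -3578/7 - 20612/22189 = -79536526/155323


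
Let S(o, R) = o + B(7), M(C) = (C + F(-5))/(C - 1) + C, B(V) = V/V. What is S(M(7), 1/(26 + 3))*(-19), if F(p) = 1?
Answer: -532/3 ≈ -177.33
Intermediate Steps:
B(V) = 1
M(C) = C + (1 + C)/(-1 + C) (M(C) = (C + 1)/(C - 1) + C = (1 + C)/(-1 + C) + C = C + (1 + C)/(-1 + C))
S(o, R) = 1 + o (S(o, R) = o + 1 = 1 + o)
S(M(7), 1/(26 + 3))*(-19) = (1 + (1 + 7**2)/(-1 + 7))*(-19) = (1 + (1 + 49)/6)*(-19) = (1 + (1/6)*50)*(-19) = (1 + 25/3)*(-19) = (28/3)*(-19) = -532/3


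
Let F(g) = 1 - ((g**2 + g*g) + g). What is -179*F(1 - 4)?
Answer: 2506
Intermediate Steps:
F(g) = 1 - g - 2*g**2 (F(g) = 1 - ((g**2 + g**2) + g) = 1 - (2*g**2 + g) = 1 - (g + 2*g**2) = 1 + (-g - 2*g**2) = 1 - g - 2*g**2)
-179*F(1 - 4) = -179*(1 - (1 - 4) - 2*(1 - 4)**2) = -179*(1 - 1*(-3) - 2*(-3)**2) = -179*(1 + 3 - 2*9) = -179*(1 + 3 - 18) = -179*(-14) = 2506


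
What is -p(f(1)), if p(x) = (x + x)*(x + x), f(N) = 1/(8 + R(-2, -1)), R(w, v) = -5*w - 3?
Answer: -4/225 ≈ -0.017778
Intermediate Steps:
R(w, v) = -3 - 5*w
f(N) = 1/15 (f(N) = 1/(8 + (-3 - 5*(-2))) = 1/(8 + (-3 + 10)) = 1/(8 + 7) = 1/15)
p(x) = 4*x² (p(x) = (2*x)*(2*x) = 4*x²)
-p(f(1)) = -4*(1/15)² = -4/225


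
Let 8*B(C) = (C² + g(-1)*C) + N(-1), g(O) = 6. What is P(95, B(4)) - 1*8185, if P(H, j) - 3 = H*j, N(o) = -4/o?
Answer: -15319/2 ≈ -7659.5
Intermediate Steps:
B(C) = ½ + C²/8 + 3*C/4 (B(C) = ((C² + 6*C) - 4/(-1))/8 = ((C² + 6*C) - 4*(-1))/8 = ((C² + 6*C) + 4)/8 = (4 + C² + 6*C)/8 = ½ + C²/8 + 3*C/4)
P(H, j) = 3 + H*j
P(95, B(4)) - 1*8185 = (3 + 95*(½ + (⅛)*4² + (¾)*4)) - 1*8185 = (3 + 95*(½ + (⅛)*16 + 3)) - 8185 = (3 + 95*(½ + 2 + 3)) - 8185 = (3 + 95*(11/2)) - 8185 = (3 + 1045/2) - 8185 = 1051/2 - 8185 = -15319/2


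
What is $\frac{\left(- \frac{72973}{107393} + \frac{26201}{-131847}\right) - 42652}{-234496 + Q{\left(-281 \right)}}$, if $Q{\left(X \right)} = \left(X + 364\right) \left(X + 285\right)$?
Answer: $\frac{150985269428254}{828908062193211} \approx 0.18215$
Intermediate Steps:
$Q{\left(X \right)} = \left(285 + X\right) \left(364 + X\right)$ ($Q{\left(X \right)} = \left(364 + X\right) \left(285 + X\right) = \left(285 + X\right) \left(364 + X\right)$)
$\frac{\left(- \frac{72973}{107393} + \frac{26201}{-131847}\right) - 42652}{-234496 + Q{\left(-281 \right)}} = \frac{\left(- \frac{72973}{107393} + \frac{26201}{-131847}\right) - 42652}{-234496 + \left(103740 + \left(-281\right)^{2} + 649 \left(-281\right)\right)} = \frac{\left(\left(-72973\right) \frac{1}{107393} + 26201 \left(- \frac{1}{131847}\right)\right) - 42652}{-234496 + \left(103740 + 78961 - 182369\right)} = \frac{\left(- \frac{72973}{107393} - \frac{26201}{131847}\right) - 42652}{-234496 + 332} = \frac{- \frac{12435075124}{14159444871} - 42652}{-234164} = \left(- \frac{603941077713016}{14159444871}\right) \left(- \frac{1}{234164}\right) = \frac{150985269428254}{828908062193211}$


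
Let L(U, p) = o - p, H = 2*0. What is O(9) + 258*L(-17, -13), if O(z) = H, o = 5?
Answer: 4644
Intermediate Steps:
H = 0
L(U, p) = 5 - p
O(z) = 0
O(9) + 258*L(-17, -13) = 0 + 258*(5 - 1*(-13)) = 0 + 258*(5 + 13) = 0 + 258*18 = 0 + 4644 = 4644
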